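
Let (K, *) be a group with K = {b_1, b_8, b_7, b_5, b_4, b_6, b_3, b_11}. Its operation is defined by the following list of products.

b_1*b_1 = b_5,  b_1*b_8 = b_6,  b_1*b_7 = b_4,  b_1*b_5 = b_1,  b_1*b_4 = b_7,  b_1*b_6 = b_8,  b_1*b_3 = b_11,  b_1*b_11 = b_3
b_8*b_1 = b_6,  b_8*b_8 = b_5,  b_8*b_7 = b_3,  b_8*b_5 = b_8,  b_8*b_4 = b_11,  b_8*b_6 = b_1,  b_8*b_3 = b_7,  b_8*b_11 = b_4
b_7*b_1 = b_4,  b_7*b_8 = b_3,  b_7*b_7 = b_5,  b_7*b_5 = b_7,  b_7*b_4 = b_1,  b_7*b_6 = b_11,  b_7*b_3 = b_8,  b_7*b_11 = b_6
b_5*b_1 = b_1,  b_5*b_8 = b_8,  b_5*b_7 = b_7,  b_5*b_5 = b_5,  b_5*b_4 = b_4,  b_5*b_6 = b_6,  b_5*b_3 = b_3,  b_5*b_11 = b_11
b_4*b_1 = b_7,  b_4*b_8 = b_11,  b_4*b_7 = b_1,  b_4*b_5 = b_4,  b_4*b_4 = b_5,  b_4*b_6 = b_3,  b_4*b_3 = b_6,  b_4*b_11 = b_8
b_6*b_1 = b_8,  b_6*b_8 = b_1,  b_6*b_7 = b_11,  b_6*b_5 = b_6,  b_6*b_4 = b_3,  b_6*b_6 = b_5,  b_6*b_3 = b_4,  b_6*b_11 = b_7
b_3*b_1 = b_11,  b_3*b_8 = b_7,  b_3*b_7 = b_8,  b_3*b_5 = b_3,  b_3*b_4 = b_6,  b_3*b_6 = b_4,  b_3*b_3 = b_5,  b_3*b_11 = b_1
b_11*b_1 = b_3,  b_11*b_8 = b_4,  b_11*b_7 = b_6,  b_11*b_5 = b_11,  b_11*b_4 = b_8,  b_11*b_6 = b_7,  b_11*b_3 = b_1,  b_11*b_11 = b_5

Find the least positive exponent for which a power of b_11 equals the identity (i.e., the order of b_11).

The identity element is b_5 (its row matches the header).
b_11^1 = b_11
b_11^2 = b_11 * b_11 = b_5
The first power of b_11 equal to the identity is b_11^2, so ord(b_11) = 2.

2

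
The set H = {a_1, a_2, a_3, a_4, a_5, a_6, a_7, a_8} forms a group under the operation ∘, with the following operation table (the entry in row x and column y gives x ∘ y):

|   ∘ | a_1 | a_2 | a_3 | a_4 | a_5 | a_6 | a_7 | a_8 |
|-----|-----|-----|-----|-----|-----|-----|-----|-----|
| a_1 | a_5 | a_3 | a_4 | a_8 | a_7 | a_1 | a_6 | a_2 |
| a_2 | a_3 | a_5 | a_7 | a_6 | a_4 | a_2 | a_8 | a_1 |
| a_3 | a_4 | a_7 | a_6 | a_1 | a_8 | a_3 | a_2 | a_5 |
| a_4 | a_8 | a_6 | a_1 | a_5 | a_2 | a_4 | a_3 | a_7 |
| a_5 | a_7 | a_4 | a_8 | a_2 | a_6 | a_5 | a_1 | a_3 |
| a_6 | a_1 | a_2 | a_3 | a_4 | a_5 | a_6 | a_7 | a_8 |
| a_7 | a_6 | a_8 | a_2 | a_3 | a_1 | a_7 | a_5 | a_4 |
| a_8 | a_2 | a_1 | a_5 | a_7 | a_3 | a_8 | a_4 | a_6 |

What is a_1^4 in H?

a_1^1 = a_1
a_1^2 = a_1 ∘ a_1 = a_5
a_1^3 = a_5 ∘ a_1 = a_7
a_1^4 = a_7 ∘ a_1 = a_6

a_6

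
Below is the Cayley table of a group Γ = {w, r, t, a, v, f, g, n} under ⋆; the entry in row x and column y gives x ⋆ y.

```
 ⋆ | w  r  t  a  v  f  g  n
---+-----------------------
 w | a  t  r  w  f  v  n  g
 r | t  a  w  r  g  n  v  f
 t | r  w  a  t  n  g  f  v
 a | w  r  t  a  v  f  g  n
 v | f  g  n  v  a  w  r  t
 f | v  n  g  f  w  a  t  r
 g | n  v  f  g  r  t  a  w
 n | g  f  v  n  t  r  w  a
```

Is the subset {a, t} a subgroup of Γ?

{a, t} contains the identity a.
Checking products: every product of two elements of {a, t} (read from the table) lies in {a, t}, so the set is closed.
In a finite group, a nonempty closed subset is a subgroup. So {a, t} ≤ Γ.

Yes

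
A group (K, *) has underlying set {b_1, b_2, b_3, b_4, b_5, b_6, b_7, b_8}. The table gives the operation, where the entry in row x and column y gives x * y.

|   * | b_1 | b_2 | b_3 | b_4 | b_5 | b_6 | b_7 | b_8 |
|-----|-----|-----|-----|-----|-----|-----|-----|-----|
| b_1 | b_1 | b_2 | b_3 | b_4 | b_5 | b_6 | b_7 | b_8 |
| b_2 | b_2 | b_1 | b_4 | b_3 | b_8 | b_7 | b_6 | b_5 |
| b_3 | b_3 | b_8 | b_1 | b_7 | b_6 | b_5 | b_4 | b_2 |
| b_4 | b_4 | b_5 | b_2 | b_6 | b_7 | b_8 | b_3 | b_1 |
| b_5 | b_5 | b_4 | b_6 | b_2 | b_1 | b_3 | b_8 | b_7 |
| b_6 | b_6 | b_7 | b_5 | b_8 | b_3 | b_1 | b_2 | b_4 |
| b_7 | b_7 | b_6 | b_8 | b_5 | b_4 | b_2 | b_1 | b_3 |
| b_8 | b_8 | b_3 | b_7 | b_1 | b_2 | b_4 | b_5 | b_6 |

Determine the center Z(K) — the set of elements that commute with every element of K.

{b_1, b_6}

An element z is central iff its row equals its column in the table.
For b_2: b_2 * b_8 = b_5 ≠ b_3 = b_8 * b_2, so b_2 ∉ Z.
Checking each element this way leaves Z(K) = {b_1, b_6}.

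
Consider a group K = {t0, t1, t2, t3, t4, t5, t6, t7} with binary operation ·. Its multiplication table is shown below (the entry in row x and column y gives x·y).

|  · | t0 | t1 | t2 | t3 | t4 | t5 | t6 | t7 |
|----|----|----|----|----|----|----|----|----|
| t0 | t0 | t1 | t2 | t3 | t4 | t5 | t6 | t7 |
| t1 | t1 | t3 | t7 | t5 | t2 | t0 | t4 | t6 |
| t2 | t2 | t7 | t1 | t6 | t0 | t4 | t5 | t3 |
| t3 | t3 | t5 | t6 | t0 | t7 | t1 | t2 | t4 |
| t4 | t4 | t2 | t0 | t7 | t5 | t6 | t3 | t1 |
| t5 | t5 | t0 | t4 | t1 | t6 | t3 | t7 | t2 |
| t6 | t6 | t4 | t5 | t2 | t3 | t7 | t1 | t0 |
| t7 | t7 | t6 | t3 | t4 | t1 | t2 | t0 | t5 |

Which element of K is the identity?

t0

The identity e satisfies e·x = x for all x, so its row in the table reproduces the column headers.
Row t0 reads: t0, t1, t2, t3, t4, t5, t6, t7 — exactly the header order. So t0 is the identity.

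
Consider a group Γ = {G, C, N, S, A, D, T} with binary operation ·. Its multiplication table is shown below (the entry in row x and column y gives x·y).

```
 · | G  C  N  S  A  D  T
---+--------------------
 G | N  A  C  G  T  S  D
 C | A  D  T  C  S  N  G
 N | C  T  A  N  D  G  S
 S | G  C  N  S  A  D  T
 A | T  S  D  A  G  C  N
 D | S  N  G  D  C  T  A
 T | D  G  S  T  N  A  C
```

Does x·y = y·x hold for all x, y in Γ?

Yes

Check whether the table is symmetric across its main diagonal.
Every entry (row x, col y) equals the entry (row y, col x), so Γ is abelian.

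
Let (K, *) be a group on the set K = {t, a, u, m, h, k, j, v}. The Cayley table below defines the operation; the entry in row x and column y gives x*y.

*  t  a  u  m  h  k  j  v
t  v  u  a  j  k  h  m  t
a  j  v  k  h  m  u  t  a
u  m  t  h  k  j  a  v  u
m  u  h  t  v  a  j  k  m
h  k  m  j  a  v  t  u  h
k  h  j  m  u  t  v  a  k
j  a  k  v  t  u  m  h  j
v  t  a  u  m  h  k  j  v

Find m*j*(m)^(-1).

The identity is v. In row m, the entry v sits in column m, so m^(-1) = m.
m*j = k
k*m = u

u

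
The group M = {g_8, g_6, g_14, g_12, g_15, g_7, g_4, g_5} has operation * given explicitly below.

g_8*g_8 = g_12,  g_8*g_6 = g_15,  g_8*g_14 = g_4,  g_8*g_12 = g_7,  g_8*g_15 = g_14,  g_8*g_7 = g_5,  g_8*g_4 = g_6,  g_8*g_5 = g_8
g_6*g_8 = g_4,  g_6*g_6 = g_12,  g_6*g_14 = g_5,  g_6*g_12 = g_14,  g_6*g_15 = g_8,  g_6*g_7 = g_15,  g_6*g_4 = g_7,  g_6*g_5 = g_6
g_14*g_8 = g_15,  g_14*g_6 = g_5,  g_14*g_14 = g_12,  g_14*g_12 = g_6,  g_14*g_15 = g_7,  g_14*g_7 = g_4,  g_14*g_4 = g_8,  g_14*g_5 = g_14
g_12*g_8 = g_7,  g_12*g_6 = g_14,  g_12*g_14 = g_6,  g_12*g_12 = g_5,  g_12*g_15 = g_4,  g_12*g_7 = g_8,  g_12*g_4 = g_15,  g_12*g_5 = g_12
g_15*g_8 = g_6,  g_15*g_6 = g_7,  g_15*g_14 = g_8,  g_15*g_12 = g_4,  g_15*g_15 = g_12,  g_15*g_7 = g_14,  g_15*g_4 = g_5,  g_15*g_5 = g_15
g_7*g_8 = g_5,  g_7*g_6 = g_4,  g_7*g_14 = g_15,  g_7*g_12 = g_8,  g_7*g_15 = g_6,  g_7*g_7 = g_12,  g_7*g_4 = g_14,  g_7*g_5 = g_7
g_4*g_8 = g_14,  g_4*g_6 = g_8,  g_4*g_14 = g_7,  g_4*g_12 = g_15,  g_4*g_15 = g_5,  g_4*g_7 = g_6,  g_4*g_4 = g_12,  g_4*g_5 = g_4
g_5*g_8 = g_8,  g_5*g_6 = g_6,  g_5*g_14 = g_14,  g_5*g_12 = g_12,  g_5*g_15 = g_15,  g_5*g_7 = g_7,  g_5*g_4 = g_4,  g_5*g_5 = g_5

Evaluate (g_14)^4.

g_14^1 = g_14
g_14^2 = g_14*g_14 = g_12
g_14^3 = g_12*g_14 = g_6
g_14^4 = g_6*g_14 = g_5

g_5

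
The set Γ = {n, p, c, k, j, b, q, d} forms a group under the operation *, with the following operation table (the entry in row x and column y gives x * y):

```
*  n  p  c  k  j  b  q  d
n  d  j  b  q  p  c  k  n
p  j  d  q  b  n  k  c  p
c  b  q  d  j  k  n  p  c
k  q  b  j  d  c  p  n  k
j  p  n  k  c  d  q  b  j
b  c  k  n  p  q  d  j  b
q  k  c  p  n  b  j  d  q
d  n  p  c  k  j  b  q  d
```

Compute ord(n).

The identity element is d (its row matches the header).
n^1 = n
n^2 = n * n = d
The first power of n equal to the identity is n^2, so ord(n) = 2.

2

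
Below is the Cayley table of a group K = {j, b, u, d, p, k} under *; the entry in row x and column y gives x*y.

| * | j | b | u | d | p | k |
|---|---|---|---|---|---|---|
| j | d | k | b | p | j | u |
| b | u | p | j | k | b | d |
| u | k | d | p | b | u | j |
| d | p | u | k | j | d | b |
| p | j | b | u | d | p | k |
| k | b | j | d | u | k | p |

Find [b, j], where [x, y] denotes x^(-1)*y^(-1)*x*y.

Identity is p; from the table b^(-1) = b and j^(-1) = d.
b*d = k
k*b = j
j*j = d

d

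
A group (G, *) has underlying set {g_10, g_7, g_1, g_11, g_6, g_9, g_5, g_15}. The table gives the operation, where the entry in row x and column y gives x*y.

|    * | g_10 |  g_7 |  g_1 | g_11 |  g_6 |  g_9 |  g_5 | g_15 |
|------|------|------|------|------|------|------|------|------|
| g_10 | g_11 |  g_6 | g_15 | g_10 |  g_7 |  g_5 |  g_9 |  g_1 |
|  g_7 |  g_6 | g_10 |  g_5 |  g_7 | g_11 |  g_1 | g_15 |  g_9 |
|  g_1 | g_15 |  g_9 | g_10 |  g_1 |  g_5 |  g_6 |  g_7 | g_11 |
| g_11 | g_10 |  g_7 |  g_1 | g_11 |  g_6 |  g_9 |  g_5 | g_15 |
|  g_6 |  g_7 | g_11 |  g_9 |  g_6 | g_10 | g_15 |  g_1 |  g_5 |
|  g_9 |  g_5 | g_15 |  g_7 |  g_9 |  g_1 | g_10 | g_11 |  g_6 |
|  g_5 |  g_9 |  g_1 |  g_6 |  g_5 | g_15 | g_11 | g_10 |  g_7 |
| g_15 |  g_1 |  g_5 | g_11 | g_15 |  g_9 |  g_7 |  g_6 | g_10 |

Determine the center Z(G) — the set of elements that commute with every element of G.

An element z is central iff its row equals its column in the table.
For g_1: g_1*g_5 = g_7 ≠ g_6 = g_5*g_1, so g_1 ∉ Z.
Checking each element this way leaves Z(G) = {g_10, g_11}.

{g_10, g_11}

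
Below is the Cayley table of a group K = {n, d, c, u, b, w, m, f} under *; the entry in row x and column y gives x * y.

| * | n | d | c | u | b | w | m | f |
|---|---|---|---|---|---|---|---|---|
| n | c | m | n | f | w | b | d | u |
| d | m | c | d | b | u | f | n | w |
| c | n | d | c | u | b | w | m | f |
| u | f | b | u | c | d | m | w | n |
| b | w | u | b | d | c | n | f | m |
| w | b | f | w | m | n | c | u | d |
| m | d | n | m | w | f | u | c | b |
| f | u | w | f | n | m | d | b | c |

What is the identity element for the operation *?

The identity e satisfies e * x = x for all x, so its row in the table reproduces the column headers.
Row c reads: n, d, c, u, b, w, m, f — exactly the header order. So c is the identity.

c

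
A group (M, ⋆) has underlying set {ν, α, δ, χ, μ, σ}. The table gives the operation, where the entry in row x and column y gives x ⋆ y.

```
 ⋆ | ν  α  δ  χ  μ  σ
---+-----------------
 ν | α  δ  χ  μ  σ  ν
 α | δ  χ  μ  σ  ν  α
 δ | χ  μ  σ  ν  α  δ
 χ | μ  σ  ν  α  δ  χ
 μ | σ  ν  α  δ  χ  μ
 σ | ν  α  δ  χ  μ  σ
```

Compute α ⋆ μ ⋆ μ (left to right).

α ⋆ μ = ν
ν ⋆ μ = σ

σ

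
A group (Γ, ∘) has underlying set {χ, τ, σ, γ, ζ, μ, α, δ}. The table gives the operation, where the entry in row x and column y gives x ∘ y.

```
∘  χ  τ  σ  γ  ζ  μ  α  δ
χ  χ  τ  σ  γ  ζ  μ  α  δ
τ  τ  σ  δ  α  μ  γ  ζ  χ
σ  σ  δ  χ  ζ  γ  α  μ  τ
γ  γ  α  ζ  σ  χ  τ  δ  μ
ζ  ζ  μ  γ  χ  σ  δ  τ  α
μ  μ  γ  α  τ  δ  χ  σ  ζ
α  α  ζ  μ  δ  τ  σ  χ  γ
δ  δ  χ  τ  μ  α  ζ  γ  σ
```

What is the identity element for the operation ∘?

The identity e satisfies e ∘ x = x for all x, so its row in the table reproduces the column headers.
Row χ reads: χ, τ, σ, γ, ζ, μ, α, δ — exactly the header order. So χ is the identity.
(Structurally, Γ here is isomorphic to Z_2 x Z_4.)

χ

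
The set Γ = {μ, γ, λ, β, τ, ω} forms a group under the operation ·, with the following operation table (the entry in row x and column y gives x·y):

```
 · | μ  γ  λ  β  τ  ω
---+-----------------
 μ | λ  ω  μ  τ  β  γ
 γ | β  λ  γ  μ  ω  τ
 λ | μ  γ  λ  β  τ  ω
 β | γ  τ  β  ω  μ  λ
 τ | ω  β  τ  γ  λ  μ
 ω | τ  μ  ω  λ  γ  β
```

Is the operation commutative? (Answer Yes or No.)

ω·μ = τ but μ·ω = γ.
Since ω and μ do not commute, Γ is not abelian.

No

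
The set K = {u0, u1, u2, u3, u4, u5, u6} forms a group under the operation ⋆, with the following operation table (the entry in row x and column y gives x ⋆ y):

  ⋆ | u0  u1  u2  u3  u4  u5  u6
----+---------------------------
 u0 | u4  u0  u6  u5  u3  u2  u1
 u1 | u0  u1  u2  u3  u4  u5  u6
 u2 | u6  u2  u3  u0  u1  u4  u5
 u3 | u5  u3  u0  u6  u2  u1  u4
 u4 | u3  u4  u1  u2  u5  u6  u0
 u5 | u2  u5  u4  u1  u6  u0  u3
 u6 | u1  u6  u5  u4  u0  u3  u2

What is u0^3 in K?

u3

u0^1 = u0
u0^2 = u0 ⋆ u0 = u4
u0^3 = u4 ⋆ u0 = u3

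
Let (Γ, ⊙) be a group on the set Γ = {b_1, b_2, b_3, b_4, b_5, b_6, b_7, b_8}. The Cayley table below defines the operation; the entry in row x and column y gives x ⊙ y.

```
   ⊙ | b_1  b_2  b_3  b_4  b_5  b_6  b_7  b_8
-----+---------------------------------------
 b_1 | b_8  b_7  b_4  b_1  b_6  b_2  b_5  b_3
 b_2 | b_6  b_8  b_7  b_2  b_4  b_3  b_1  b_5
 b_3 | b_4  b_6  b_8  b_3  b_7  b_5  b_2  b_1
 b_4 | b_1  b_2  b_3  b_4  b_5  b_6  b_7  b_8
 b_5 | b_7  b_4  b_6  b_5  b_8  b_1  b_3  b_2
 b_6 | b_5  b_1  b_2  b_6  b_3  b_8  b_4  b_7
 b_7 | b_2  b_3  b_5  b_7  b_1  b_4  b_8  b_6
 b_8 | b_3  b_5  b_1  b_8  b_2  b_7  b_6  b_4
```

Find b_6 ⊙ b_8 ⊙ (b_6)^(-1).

The identity is b_4. In row b_6, the entry b_4 sits in column b_7, so b_6^(-1) = b_7.
b_6 ⊙ b_8 = b_7
b_7 ⊙ b_7 = b_8

b_8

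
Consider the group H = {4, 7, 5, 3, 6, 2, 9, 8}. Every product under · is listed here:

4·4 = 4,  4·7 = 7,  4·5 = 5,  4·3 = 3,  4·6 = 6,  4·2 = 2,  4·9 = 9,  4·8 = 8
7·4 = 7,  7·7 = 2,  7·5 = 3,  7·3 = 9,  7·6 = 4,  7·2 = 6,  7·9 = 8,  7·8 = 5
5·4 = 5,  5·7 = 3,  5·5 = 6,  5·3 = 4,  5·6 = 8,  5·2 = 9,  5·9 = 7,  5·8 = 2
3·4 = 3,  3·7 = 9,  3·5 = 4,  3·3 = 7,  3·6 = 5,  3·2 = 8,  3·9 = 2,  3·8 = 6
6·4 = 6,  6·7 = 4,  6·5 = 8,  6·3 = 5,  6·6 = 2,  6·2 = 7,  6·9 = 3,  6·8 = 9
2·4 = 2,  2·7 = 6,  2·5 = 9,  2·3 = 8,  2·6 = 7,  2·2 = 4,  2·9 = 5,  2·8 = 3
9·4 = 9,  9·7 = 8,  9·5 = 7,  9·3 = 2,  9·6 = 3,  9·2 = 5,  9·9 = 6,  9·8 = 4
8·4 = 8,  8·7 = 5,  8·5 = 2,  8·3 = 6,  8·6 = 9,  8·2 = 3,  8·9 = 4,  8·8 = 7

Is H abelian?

Yes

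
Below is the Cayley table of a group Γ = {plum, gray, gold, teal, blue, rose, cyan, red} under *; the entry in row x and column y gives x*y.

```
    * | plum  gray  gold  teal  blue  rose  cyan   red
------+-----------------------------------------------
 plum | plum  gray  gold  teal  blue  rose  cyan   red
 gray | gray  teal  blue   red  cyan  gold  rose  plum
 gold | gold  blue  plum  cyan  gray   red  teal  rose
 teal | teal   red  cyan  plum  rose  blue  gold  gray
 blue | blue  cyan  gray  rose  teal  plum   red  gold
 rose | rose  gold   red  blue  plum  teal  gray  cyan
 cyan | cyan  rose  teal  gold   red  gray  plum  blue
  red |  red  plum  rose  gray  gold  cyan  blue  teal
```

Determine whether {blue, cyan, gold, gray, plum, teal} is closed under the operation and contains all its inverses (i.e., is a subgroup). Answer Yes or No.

No

gray*teal = red, which is not in {blue, cyan, gold, gray, plum, teal}.
The subset is not closed under *, so it is not a subgroup.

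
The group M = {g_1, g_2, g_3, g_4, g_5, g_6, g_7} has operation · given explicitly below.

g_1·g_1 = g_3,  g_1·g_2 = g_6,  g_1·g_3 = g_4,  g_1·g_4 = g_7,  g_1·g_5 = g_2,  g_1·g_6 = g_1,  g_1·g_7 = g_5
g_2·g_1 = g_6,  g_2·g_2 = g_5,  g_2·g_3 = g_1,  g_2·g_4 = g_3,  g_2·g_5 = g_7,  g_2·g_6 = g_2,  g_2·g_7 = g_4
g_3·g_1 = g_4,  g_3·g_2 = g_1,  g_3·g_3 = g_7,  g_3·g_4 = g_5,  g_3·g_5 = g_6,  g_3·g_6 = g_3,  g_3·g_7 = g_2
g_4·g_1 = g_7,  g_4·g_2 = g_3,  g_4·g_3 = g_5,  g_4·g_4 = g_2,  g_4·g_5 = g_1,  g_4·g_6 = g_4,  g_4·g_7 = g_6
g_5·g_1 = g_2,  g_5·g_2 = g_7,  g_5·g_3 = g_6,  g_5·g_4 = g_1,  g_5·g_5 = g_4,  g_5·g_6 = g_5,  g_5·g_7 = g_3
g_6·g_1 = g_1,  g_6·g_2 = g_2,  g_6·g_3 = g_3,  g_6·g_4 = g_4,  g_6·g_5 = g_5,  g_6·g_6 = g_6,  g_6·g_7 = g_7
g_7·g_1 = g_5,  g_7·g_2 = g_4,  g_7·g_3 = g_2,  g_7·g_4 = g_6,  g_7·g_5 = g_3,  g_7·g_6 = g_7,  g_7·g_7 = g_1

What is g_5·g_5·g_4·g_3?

g_1

g_5·g_5 = g_4
g_4·g_4 = g_2
g_2·g_3 = g_1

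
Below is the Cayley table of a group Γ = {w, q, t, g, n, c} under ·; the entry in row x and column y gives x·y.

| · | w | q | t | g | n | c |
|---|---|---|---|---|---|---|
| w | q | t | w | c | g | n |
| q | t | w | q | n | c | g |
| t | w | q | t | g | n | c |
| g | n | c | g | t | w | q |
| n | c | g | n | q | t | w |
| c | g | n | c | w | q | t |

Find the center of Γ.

An element z is central iff its row equals its column in the table.
For c: c·q = n ≠ g = q·c, so c ∉ Z.
Checking each element this way leaves Z(Γ) = {t}.

{t}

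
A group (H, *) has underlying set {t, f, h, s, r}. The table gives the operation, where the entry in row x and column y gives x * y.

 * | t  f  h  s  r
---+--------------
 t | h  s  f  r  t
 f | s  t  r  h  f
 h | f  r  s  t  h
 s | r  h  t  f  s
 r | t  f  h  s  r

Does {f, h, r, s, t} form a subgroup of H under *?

{f, h, r, s, t} contains the identity r.
Checking products: every product of two elements of {f, h, r, s, t} (read from the table) lies in {f, h, r, s, t}, so the set is closed.
In a finite group, a nonempty closed subset is a subgroup. So {f, h, r, s, t} ≤ H.

Yes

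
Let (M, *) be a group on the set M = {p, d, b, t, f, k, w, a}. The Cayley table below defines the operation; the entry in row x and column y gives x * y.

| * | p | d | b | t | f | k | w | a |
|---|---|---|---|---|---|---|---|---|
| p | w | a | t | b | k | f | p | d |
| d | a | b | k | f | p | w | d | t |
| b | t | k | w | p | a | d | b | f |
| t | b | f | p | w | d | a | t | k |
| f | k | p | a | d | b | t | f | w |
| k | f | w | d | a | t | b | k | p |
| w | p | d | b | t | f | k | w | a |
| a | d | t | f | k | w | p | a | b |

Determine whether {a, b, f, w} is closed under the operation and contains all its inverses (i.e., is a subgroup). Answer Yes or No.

Yes

{a, b, f, w} contains the identity w.
Checking products: every product of two elements of {a, b, f, w} (read from the table) lies in {a, b, f, w}, so the set is closed.
In a finite group, a nonempty closed subset is a subgroup. So {a, b, f, w} ≤ M.
(Structurally, M here is isomorphic to Z_2 x Z_4.)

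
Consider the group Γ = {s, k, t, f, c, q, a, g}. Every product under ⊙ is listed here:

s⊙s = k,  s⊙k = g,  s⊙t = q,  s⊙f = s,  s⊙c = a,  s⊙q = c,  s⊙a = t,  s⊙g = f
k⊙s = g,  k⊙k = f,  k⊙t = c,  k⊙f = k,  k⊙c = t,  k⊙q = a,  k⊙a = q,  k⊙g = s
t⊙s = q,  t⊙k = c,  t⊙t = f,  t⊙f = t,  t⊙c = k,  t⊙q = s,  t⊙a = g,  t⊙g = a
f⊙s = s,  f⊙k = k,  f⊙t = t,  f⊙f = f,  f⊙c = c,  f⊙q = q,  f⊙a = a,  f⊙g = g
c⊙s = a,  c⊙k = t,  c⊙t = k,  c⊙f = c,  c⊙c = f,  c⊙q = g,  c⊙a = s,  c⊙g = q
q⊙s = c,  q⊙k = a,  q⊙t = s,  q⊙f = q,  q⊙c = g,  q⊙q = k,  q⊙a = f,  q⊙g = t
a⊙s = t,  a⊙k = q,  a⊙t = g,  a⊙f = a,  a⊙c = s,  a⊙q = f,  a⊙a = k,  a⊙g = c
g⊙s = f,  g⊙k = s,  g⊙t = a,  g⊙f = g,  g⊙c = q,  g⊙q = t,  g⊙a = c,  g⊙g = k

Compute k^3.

k

k^1 = k
k^2 = k ⊙ k = f
k^3 = f ⊙ k = k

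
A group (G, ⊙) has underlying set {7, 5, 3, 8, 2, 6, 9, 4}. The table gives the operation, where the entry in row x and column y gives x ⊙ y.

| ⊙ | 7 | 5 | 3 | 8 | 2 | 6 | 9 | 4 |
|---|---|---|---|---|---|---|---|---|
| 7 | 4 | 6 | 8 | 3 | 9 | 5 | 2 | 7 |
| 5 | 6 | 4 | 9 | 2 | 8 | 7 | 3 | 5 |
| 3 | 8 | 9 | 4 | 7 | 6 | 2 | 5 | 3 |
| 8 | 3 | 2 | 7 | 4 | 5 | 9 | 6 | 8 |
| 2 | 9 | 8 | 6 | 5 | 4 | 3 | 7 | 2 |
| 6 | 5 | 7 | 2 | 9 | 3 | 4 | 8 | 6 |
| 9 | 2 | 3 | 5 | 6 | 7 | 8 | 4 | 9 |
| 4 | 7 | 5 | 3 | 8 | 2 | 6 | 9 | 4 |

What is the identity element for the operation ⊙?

The identity e satisfies e ⊙ x = x for all x, so its row in the table reproduces the column headers.
Row 4 reads: 7, 5, 3, 8, 2, 6, 9, 4 — exactly the header order. So 4 is the identity.

4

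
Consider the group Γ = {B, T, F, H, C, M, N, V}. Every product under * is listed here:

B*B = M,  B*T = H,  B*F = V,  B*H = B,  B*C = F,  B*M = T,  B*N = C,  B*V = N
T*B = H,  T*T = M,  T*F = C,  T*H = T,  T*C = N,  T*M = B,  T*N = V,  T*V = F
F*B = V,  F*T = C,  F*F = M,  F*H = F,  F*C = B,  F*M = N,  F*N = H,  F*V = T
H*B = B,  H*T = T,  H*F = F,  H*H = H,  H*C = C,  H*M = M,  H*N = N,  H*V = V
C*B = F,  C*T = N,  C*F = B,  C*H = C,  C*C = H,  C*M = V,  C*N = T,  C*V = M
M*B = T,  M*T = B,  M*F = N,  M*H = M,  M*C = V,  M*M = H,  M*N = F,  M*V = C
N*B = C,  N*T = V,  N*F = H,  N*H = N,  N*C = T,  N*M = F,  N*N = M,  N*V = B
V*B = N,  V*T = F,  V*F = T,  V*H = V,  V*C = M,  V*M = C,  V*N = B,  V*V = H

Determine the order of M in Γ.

2

The identity element is H (its row matches the header).
M^1 = M
M^2 = M * M = H
The first power of M equal to the identity is M^2, so ord(M) = 2.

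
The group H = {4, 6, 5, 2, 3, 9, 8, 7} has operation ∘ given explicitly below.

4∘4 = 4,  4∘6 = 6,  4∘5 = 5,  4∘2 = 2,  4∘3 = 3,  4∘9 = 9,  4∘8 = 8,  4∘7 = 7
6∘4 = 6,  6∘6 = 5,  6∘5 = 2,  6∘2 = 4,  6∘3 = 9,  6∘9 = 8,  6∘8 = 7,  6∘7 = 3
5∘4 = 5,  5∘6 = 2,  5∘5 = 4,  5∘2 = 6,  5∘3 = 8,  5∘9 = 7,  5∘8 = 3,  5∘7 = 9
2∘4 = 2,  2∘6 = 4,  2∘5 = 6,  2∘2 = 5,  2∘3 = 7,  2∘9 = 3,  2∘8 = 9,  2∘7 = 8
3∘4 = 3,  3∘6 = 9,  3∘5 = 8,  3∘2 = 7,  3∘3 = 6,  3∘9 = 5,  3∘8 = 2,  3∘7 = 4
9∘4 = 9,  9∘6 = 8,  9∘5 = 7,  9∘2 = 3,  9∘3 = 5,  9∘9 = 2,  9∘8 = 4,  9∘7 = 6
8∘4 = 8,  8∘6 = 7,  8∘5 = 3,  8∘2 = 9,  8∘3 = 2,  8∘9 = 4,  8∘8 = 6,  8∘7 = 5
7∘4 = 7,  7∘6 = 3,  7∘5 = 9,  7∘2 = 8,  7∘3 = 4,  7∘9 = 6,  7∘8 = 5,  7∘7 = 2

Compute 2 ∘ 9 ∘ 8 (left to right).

2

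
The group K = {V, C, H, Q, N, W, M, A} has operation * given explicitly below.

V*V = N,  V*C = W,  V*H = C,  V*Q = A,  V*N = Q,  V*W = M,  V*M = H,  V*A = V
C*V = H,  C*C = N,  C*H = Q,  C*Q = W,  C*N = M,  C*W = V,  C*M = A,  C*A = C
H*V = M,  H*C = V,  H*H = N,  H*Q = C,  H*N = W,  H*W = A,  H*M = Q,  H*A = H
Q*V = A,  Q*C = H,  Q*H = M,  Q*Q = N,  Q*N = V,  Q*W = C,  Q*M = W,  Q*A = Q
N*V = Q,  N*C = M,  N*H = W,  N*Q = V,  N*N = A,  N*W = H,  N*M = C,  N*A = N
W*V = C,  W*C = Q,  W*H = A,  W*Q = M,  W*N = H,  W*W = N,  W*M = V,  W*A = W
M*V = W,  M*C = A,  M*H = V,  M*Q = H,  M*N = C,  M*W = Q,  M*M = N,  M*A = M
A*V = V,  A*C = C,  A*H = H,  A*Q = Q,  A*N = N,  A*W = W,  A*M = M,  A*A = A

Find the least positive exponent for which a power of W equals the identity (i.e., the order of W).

The identity element is A (its row matches the header).
W^1 = W
W^2 = W*W = N
W^3 = N*W = H
W^4 = H*W = A
The first power of W equal to the identity is W^4, so ord(W) = 4.

4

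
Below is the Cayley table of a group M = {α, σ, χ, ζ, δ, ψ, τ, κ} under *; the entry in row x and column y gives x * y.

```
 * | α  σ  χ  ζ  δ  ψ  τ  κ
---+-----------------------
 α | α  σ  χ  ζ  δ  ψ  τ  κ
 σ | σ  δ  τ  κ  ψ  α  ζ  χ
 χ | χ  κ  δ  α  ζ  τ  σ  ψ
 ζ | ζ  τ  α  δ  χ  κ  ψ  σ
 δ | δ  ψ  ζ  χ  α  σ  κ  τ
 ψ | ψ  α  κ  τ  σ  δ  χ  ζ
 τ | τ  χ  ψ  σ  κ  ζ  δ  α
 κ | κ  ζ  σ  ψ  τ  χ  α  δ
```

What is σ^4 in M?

α

σ^1 = σ
σ^2 = σ * σ = δ
σ^3 = δ * σ = ψ
σ^4 = ψ * σ = α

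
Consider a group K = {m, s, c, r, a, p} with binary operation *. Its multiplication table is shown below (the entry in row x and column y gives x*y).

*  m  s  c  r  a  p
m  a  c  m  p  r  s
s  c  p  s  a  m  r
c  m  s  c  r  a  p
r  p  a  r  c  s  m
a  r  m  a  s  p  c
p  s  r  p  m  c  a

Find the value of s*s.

Read row s, column s: s*s = p.

p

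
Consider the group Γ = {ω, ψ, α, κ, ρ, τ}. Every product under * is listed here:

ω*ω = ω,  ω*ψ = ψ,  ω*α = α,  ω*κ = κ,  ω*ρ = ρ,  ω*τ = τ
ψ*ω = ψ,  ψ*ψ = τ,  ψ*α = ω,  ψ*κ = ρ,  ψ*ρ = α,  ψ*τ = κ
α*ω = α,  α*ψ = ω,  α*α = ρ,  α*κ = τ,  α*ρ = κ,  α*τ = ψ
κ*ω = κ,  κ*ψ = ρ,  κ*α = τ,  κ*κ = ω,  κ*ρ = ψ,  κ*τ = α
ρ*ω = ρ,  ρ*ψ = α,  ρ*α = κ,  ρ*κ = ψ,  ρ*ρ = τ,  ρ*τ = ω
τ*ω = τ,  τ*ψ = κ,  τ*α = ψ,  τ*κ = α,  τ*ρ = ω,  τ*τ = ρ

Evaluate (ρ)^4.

ρ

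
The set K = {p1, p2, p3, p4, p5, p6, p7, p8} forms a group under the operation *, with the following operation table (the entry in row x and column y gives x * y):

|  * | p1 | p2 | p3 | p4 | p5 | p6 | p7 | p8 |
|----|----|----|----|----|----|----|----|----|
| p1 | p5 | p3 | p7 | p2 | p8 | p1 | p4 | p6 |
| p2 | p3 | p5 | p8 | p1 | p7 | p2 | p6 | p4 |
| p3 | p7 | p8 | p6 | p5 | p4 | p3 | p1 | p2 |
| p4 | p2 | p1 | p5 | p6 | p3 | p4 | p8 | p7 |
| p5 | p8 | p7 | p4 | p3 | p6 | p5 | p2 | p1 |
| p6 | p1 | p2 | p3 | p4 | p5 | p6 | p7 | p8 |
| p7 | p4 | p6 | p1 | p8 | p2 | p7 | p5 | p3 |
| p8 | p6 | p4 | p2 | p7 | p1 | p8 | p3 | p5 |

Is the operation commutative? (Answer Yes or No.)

Check whether the table is symmetric across its main diagonal.
Every entry (row x, col y) equals the entry (row y, col x), so K is abelian.

Yes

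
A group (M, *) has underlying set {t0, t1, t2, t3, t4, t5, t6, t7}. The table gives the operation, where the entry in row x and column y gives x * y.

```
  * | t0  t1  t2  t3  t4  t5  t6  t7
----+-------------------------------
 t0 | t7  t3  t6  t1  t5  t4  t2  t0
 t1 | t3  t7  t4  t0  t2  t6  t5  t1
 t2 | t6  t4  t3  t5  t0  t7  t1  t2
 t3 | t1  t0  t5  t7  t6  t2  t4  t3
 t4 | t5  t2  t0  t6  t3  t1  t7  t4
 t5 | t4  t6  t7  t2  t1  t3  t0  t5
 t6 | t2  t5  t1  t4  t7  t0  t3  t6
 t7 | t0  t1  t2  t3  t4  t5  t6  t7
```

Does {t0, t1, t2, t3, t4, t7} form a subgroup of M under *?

t2 * t3 = t5, which is not in {t0, t1, t2, t3, t4, t7}.
The subset is not closed under *, so it is not a subgroup.
(Structurally, M here is isomorphic to Z_2 x Z_4.)

No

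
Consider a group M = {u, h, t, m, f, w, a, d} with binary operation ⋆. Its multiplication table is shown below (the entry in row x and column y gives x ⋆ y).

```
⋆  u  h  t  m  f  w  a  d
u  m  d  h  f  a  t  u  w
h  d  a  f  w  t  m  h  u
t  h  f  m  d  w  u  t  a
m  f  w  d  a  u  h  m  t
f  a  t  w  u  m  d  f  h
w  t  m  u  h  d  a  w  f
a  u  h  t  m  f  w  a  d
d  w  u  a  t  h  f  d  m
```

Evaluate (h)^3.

h^1 = h
h^2 = h ⋆ h = a
h^3 = a ⋆ h = h
(Structurally, M here is isomorphic to Z_2 x Z_4.)

h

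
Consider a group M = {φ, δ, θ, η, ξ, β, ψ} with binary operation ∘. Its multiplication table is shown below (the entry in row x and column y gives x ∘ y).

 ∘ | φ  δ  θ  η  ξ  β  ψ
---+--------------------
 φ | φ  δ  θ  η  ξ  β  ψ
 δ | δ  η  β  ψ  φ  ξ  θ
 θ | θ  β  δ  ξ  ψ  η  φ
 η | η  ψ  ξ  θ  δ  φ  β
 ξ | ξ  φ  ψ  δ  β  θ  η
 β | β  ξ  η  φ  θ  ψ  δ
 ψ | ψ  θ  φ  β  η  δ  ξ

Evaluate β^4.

ξ

β^1 = β
β^2 = β ∘ β = ψ
β^3 = ψ ∘ β = δ
β^4 = δ ∘ β = ξ
(Structurally, M here is isomorphic to the cyclic group Z_7.)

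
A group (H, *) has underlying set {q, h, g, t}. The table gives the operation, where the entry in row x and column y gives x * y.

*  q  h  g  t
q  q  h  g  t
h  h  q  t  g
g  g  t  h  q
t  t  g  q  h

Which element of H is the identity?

q

The identity e satisfies e * x = x for all x, so its row in the table reproduces the column headers.
Row q reads: q, h, g, t — exactly the header order. So q is the identity.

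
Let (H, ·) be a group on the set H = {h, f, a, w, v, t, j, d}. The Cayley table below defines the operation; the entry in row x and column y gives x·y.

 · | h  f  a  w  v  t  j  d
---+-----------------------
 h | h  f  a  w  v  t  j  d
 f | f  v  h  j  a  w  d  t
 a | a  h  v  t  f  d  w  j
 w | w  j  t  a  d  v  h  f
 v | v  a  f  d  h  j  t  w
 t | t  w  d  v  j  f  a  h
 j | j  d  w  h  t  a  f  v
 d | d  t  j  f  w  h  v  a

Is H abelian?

Yes

Check whether the table is symmetric across its main diagonal.
Every entry (row x, col y) equals the entry (row y, col x), so H is abelian.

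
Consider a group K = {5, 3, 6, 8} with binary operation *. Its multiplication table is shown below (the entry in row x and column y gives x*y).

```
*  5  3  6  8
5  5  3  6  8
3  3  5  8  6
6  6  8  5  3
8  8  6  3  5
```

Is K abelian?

Yes

Check whether the table is symmetric across its main diagonal.
Every entry (row x, col y) equals the entry (row y, col x), so K is abelian.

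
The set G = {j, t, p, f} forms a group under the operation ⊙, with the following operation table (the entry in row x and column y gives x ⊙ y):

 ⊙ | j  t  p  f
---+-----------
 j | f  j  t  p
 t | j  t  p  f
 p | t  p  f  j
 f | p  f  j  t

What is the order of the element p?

The identity element is t (its row matches the header).
p^1 = p
p^2 = p ⊙ p = f
p^3 = f ⊙ p = j
p^4 = j ⊙ p = t
The first power of p equal to the identity is p^4, so ord(p) = 4.

4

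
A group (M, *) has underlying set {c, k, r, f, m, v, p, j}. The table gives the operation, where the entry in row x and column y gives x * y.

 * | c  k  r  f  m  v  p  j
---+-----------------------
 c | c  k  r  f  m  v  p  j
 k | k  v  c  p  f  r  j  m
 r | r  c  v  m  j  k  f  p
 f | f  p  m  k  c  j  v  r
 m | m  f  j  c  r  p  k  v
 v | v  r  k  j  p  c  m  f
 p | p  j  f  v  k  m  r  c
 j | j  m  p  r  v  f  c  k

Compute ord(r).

4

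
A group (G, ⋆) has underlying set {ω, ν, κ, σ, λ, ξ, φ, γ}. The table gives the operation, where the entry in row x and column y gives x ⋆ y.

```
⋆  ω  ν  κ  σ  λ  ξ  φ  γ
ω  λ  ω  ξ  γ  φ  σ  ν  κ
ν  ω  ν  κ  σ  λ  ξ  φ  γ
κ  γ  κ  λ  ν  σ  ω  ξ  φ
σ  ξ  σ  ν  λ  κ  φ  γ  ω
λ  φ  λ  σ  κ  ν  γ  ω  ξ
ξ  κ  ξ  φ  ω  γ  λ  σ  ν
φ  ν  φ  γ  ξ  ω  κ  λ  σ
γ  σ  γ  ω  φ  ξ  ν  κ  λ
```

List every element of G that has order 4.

{γ, κ, ξ, σ, φ, ω}

Identity is ν. Compute the order of each non-identity element by repeated multiplication:
  ω: ω → λ → φ → ν  (order 4)
  κ: κ → λ → σ → ν  (order 4)
  σ: σ → λ → κ → ν  (order 4)
  λ: λ → ν  (order 2)
  ξ: ξ → λ → γ → ν  (order 4)
  φ: φ → λ → ω → ν  (order 4)
  γ: γ → λ → ξ → ν  (order 4)
Elements of order 4: {γ, κ, ξ, σ, φ, ω}.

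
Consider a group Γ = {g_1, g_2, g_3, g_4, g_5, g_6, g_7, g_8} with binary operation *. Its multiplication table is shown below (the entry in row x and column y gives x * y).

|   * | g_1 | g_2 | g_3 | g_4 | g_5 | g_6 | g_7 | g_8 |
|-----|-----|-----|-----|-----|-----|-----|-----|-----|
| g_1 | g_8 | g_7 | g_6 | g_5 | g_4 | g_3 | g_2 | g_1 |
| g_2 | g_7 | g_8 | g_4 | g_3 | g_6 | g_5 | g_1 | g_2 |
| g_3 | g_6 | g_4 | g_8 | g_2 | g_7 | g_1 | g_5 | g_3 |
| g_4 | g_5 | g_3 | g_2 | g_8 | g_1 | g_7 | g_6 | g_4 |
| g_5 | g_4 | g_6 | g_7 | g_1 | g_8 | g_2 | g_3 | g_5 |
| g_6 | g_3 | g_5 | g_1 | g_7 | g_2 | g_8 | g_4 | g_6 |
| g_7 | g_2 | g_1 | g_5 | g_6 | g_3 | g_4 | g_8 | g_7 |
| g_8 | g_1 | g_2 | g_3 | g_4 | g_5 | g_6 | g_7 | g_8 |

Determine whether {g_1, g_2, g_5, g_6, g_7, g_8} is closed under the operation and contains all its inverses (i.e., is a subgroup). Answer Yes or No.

No

g_5 * g_1 = g_4, which is not in {g_1, g_2, g_5, g_6, g_7, g_8}.
The subset is not closed under *, so it is not a subgroup.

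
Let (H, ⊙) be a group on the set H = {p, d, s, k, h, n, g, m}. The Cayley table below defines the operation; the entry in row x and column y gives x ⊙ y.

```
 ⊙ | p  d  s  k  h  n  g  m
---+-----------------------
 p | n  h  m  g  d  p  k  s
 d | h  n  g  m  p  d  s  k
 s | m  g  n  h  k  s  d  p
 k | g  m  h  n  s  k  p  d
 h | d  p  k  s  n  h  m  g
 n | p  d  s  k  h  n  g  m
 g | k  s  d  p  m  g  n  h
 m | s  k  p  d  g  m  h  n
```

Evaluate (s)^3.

s

s^1 = s
s^2 = s ⊙ s = n
s^3 = n ⊙ s = s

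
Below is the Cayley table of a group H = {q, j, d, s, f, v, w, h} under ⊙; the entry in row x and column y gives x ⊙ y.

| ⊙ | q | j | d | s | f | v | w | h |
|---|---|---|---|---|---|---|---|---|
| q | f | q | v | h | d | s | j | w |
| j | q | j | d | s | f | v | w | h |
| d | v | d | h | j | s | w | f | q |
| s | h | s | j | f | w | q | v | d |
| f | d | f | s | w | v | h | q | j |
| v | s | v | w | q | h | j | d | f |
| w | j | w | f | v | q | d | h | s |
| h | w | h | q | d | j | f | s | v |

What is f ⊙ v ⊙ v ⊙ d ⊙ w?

v

f ⊙ v = h
h ⊙ v = f
f ⊙ d = s
s ⊙ w = v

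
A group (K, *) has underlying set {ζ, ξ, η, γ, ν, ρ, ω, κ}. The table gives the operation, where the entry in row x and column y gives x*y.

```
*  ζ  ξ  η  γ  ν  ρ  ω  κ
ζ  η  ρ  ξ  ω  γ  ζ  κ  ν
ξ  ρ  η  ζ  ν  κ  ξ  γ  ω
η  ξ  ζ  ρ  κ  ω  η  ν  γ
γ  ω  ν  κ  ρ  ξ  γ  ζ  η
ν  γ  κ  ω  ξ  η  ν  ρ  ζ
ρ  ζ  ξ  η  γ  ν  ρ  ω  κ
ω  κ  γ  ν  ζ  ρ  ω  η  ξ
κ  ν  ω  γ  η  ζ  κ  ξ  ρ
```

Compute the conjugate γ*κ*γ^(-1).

The identity is ρ. In row γ, the entry ρ sits in column γ, so γ^(-1) = γ.
γ*κ = η
η*γ = κ

κ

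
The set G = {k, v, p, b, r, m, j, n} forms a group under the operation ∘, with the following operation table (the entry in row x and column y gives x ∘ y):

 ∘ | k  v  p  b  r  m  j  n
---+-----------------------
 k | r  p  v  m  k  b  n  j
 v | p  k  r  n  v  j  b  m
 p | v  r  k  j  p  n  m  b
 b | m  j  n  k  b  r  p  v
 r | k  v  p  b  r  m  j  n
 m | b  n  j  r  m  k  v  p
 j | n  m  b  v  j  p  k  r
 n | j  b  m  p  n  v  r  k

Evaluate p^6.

p^1 = p
p^2 = p ∘ p = k
p^3 = k ∘ p = v
p^4 = v ∘ p = r
p^5 = r ∘ p = p
p^6 = p ∘ p = k

k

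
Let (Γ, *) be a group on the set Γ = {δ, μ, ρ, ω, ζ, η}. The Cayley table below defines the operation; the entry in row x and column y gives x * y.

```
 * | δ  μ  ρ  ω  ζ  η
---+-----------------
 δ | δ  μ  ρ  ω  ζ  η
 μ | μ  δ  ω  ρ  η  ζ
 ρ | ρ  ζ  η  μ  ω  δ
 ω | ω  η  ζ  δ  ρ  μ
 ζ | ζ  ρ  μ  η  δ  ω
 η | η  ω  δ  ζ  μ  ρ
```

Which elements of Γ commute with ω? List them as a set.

Compare row ω with column ω entry by entry.
ρ * ω = μ but ω * ρ = ζ, so ρ does not.
Collecting the elements that commute with ω: C(ω) = {δ, ω}.

{δ, ω}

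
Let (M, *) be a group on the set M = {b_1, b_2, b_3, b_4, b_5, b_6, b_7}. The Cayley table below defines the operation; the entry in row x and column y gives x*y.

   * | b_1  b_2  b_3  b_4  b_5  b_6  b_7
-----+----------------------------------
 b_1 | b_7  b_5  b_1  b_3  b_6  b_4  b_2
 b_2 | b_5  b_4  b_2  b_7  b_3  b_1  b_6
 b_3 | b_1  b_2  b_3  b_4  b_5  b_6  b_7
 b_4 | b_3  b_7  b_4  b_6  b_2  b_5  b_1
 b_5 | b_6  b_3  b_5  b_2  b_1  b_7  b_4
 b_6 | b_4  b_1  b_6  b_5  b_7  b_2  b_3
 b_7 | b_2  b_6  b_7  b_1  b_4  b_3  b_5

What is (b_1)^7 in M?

b_3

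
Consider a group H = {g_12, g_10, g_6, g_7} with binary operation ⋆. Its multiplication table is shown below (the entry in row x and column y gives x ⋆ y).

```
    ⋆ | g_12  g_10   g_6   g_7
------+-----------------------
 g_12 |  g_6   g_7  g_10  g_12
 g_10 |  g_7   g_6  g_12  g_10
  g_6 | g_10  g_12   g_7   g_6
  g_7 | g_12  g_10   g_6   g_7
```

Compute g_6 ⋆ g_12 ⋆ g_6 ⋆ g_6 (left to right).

g_10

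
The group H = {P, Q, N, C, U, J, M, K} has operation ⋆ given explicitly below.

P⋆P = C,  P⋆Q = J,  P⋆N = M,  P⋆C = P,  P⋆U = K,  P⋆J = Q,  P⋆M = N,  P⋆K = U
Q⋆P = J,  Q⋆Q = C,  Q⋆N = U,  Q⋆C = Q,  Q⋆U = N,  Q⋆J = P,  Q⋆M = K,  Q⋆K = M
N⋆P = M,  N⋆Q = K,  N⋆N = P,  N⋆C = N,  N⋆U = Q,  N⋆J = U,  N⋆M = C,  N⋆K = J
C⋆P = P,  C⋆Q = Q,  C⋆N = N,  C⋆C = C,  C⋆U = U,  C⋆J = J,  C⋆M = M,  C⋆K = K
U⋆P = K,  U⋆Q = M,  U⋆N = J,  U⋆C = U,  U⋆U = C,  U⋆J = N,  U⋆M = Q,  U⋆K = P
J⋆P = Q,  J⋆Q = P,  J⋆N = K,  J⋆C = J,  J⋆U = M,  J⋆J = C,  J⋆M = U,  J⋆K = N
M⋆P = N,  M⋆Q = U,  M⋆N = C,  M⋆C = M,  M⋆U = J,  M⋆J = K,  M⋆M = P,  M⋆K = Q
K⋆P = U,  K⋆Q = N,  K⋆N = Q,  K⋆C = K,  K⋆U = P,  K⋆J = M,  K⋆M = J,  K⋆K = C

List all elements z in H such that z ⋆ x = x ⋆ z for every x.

An element z is central iff its row equals its column in the table.
For J: J ⋆ M = U ≠ K = M ⋆ J, so J ∉ Z.
Checking each element this way leaves Z(H) = {C, P}.

{C, P}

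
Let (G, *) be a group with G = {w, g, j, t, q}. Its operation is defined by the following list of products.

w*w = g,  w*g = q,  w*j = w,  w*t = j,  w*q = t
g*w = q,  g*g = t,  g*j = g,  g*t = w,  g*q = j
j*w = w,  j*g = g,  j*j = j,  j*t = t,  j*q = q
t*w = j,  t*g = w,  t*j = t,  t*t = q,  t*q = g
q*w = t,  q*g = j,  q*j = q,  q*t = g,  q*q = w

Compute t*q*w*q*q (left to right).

t*q = g
g*w = q
q*q = w
w*q = t

t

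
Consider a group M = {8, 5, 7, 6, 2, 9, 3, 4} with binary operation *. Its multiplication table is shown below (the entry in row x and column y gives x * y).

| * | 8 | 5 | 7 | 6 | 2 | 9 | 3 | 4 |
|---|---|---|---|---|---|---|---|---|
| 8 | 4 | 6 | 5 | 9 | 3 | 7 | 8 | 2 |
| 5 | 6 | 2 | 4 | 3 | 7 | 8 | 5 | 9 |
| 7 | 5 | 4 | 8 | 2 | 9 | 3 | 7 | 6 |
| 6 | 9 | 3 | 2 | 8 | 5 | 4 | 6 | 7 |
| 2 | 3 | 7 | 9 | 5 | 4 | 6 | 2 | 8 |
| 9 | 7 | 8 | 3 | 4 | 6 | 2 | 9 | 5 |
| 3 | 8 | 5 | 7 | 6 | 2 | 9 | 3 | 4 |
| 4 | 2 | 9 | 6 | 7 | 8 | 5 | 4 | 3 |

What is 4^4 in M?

3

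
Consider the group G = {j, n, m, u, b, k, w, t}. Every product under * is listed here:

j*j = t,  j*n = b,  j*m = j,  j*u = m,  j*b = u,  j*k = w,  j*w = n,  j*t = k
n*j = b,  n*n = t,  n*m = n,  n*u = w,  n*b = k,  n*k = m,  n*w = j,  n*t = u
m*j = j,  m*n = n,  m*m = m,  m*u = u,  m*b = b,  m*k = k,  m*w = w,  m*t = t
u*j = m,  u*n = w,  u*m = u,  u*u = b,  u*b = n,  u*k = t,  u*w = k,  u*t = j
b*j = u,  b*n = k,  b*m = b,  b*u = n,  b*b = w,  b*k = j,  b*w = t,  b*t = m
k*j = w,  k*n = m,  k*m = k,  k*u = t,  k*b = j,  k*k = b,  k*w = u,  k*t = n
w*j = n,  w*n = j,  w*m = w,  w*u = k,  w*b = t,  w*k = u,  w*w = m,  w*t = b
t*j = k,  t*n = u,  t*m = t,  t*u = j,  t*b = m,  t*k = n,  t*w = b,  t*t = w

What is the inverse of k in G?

n

First locate the identity: row m matches the header, so m is the identity.
Scan row k for m: k * n = m. Hence k^(-1) = n.
(Structurally, G here is isomorphic to the cyclic group Z_8.)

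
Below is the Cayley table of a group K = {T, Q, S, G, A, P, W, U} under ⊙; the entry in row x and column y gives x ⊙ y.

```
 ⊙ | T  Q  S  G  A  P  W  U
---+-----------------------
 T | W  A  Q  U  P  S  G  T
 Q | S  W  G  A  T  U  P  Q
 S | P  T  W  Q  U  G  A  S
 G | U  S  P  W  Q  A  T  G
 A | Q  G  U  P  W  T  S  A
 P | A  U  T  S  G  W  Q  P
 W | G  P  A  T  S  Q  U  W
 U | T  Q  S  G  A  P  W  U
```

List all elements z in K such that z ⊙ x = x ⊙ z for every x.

{U, W}

An element z is central iff its row equals its column in the table.
For S: S ⊙ G = Q ≠ P = G ⊙ S, so S ∉ Z.
Checking each element this way leaves Z(K) = {U, W}.
(Structurally, K here is isomorphic to the quaternion group Q_8.)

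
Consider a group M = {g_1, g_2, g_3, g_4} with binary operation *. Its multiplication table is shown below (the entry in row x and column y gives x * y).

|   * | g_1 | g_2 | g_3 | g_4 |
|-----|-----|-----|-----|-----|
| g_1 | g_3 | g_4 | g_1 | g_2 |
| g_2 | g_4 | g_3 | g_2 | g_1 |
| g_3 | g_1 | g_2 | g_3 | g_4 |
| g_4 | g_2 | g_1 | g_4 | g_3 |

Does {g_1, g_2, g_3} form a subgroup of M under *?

g_2 * g_1 = g_4, which is not in {g_1, g_2, g_3}.
The subset is not closed under *, so it is not a subgroup.
(Structurally, M here is isomorphic to the Klein four-group V_4.)

No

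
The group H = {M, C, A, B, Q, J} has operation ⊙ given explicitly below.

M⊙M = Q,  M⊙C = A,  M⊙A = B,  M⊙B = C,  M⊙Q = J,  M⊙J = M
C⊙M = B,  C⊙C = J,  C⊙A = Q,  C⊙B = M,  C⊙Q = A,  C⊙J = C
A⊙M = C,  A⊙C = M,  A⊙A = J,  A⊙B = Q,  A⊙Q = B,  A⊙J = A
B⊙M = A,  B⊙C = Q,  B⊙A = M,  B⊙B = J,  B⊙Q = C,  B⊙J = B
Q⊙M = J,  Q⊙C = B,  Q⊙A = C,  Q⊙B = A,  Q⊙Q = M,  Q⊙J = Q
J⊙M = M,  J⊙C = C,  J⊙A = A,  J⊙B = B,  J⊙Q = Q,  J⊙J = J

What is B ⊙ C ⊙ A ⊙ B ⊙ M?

B ⊙ C = Q
Q ⊙ A = C
C ⊙ B = M
M ⊙ M = Q
(Structurally, H here is isomorphic to the symmetric group S_3.)

Q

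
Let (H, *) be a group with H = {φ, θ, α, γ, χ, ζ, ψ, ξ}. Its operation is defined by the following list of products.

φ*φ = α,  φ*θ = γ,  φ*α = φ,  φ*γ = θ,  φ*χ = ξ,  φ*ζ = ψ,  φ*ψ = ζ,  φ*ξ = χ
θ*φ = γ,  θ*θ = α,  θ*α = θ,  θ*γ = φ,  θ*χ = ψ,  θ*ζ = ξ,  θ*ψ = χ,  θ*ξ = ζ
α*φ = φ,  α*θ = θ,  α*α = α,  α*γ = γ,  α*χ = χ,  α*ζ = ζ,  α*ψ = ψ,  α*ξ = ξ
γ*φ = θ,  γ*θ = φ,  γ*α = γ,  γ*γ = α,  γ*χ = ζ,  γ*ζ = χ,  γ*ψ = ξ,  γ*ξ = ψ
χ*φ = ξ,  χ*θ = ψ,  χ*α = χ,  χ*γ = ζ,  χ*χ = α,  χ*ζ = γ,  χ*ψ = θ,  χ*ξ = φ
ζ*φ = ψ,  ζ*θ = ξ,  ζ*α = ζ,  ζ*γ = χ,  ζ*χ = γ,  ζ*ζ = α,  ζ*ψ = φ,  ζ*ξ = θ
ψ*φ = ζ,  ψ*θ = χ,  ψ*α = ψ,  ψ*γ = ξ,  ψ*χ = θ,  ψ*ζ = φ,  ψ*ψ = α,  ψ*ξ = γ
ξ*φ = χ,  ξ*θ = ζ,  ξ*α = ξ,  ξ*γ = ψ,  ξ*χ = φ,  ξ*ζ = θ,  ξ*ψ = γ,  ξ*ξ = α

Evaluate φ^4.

φ^1 = φ
φ^2 = φ*φ = α
φ^3 = α*φ = φ
φ^4 = φ*φ = α

α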